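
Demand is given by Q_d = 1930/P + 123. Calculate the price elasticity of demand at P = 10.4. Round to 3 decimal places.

-0.601

At P = 10.4, Q_d = 308.5769.
dQ_d/dP = −1930/P² = −17.8439.
Point elasticity E = (dQ_d/dP)·(P/Q_d) = -17.8439 × 10.4/308.5769 ≈ -0.601.
|E| < 1, so demand is inelastic at this price.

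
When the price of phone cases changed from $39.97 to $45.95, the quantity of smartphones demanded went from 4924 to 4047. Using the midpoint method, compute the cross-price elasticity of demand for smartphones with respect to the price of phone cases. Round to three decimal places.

%ΔQ_x = (4047 − 4924)/[(4924+4047)/2] = -877/4485.5 ≈ -0.1955.
%ΔP_y = (45.95 − 39.97)/[(39.97+45.95)/2] ≈ 0.1392.
E_xy = -0.1955/0.1392 ≈ -1.405.
E_xy < 0, so smartphones and phone cases are complements.

-1.405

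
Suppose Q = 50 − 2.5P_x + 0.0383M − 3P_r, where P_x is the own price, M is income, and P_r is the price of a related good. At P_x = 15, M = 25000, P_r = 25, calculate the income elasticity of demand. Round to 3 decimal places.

1.070

Substituting, Q = 50 − 2.5(15) + 0.0383(25000) − 3(25) = 50 − 37.5 + 957.5 − 75 = 895.
∂Q/∂M = +0.0383, so E_I = 0.0383·(25000/895) ≈ 1.070.
E_I > 1: normal good (luxury).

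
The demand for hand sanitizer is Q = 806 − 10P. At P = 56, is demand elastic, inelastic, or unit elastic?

elastic

At P = 56, Q = 246.
dQ/dP = −10.
Point elasticity E = (dQ/dP)·(P/Q) = -10 × 56/246 ≈ -2.276.
|E| ≈ 2.276 > 1, so demand is elastic.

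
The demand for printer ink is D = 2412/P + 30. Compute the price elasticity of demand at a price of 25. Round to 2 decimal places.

At P = 25, D = 126.48.
dD/dP = −2412/P² = −3.8592.
Point elasticity E = (dD/dP)·(P/D) = -3.8592 × 25/126.48 ≈ -0.76.
|E| < 1, so demand is inelastic at this price.

-0.76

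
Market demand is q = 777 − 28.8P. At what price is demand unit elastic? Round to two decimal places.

13.49

For linear demand q = a − bP, E = −bP/(a − bP). |E| = 1 ⇒ bP = a − bP ⇒ P = a/(2b).
P = 777/(2·28.8) ≈ 13.49.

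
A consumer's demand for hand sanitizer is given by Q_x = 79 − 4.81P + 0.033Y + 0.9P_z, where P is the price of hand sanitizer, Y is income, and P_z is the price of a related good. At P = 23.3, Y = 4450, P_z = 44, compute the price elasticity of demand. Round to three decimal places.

-0.731

First evaluate Q_x: 79 − 4.81(23.3) + 0.033(4450) + 0.9(44) = 79 − 112.073 + 146.85 + 39.6 = 153.377.
∂Q_x/∂P = −4.81, so E_p = (−4.81)·(23.3/153.377) ≈ -0.731.
|E_p| < 1: demand is inelastic.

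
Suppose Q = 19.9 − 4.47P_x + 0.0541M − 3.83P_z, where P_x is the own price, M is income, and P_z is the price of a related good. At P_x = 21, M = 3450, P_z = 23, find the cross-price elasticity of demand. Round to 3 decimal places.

First evaluate Q: 19.9 − 4.47(21) + 0.0541(3450) − 3.83(23) = 19.9 − 93.87 + 186.645 − 88.09 = 24.585.
∂Q/∂P_z = −3.83, so E_xy = -3.83·(23/24.585) ≈ -3.583.
E_xy < 0: the goods are complements.

-3.583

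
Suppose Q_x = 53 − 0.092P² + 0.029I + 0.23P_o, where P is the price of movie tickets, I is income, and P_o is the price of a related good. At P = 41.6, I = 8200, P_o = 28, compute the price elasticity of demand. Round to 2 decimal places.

Substituting, Q_x = 53 − 0.092(41.6)² + 0.029(8200) + 0.23(28) = 53 − 159.2115 + 237.8 + 6.44 = 138.0285.
∂Q_x/∂P = −2·0.092·P = -7.6544, so E_p = -7.6544·(41.6/138.0285) ≈ -2.31.
|E_p| > 1: demand is elastic.

-2.31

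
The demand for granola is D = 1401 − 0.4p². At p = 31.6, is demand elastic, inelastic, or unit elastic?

inelastic

At p = 31.6, D = 1001.576.
dD/dp = −2·0.4·p = −25.28.
Point elasticity E = (dD/dp)·(p/D) = -25.28 × 31.6/1001.576 ≈ -0.798.
|E| ≈ 0.798 < 1, so demand is inelastic.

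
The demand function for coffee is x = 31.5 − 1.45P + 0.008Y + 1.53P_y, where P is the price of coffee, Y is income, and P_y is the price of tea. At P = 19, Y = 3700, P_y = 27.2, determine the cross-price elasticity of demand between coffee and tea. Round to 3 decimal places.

0.554

At the given point, x = 31.5 − 1.45(19) + 0.008(3700) + 1.53(27.2) = 31.5 − 27.55 + 29.6 + 41.616 = 75.166.
∂x/∂P_y = +1.53, so E_xy = 1.53·(27.2/75.166) ≈ 0.554.
E_xy > 0: the goods are substitutes.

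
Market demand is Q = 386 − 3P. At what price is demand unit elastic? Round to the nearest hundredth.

For linear demand Q = a − bP, E = −bP/(a − bP). |E| = 1 ⇒ bP = a − bP ⇒ P = a/(2b).
P = 386/(2·3) ≈ 64.33.

64.33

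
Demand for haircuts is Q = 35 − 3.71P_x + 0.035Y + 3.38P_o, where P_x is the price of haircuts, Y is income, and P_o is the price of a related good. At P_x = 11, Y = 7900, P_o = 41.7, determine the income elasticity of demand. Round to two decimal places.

0.67

At the given point, Q = 35 − 3.71(11) + 0.035(7900) + 3.38(41.7) = 35 − 40.81 + 276.5 + 140.946 = 411.636.
∂Q/∂Y = +0.035, so E_I = 0.035·(7900/411.636) ≈ 0.67.
E_I ∈ (0,1): normal good (necessity).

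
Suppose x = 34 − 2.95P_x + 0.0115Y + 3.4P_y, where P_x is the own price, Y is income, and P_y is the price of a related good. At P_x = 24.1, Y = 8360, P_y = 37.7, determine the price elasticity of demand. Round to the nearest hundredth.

First evaluate x: 34 − 2.95(24.1) + 0.0115(8360) + 3.4(37.7) = 34 − 71.095 + 96.14 + 128.18 = 187.225.
∂x/∂P_x = −2.95, so E_p = (−2.95)·(24.1/187.225) ≈ -0.38.
|E_p| < 1: demand is inelastic.

-0.38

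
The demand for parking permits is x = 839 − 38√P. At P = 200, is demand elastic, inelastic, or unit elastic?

inelastic

At P = 200, x = 301.5988.
dx/dP = −38/(2√P) = −38/(2·14.1421).
Point elasticity E = (dx/dP)·(P/x) = -1.3435 × 200/301.5988 ≈ -0.891.
|E| ≈ 0.891 < 1, so demand is inelastic.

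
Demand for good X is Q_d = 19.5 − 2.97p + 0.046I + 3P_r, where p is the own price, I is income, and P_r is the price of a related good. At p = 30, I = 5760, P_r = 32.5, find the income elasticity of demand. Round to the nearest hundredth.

Evaluating quantity at (p, I, P_r) gives Q_d = 19.5 − 2.97(30) + 0.046(5760) + 3(32.5) = 19.5 − 89.1 + 264.96 + 97.5 = 292.86.
∂Q_d/∂I = +0.046, so E_I = 0.046·(5760/292.86) ≈ 0.90.
E_I ∈ (0,1): normal good (necessity).

0.90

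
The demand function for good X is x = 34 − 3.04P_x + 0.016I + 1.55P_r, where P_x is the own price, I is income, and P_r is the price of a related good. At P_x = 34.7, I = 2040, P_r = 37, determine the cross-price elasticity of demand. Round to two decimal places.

At the given point, x = 34 − 3.04(34.7) + 0.016(2040) + 1.55(37) = 34 − 105.488 + 32.64 + 57.35 = 18.502.
∂x/∂P_r = +1.55, so E_xy = 1.55·(37/18.502) ≈ 3.10.
E_xy > 0: the goods are substitutes.

3.10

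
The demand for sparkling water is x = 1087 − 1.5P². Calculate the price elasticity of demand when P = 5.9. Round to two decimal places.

-0.10

At P = 5.9, x = 1034.785.
dx/dP = −2·1.5·P = −17.7.
Point elasticity E = (dx/dP)·(P/x) = -17.7 × 5.9/1034.785 ≈ -0.10.
|E| < 1, so demand is inelastic at this price.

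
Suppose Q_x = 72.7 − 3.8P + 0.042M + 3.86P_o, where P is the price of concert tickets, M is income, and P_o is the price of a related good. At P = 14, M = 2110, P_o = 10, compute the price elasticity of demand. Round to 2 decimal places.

-0.36

Q_x = 72.7 − 3.8(14) + 0.042(2110) + 3.86(10) = 72.7 − 53.2 + 88.62 + 38.6 = 146.72.
∂Q_x/∂P = −3.8, so E_p = (−3.8)·(14/146.72) ≈ -0.36.
|E_p| < 1: demand is inelastic.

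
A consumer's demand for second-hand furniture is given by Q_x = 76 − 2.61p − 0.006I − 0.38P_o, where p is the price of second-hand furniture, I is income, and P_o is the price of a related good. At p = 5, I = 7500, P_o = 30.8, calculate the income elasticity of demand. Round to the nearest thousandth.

-7.205

At the given point, Q_x = 76 − 2.61(5) − 0.006(7500) − 0.38(30.8) = 76 − 13.05 − 45 − 11.704 = 6.246.
∂Q_x/∂I = −0.006, so E_I = -0.006·(7500/6.246) ≈ -7.205.
E_I < 0: inferior good.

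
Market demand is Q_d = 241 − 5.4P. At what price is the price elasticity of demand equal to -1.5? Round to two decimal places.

26.78

Set −bP/(a − bP) = −1.5 ⇒ bP = 1.5(a − bP) ⇒ bP(1+1.5) = 1.5·a.
P = 1.5·241/(5.4·2.5) ≈ 26.78.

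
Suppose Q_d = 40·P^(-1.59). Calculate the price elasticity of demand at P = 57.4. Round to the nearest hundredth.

For a Cobb–Douglas (constant-elasticity) form Q_d = A·P^α·…, the elasticity with respect to P equals the exponent α at every point.
Here the exponent on P is -1.59, so the price elasticity of demand is -1.59.

-1.59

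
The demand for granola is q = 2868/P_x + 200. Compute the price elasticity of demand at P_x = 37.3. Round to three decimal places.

At P_x = 37.3, q = 276.8901.
dq/dP_x = −2868/P_x² = −2.0614.
Point elasticity E = (dq/dP_x)·(P_x/q) = -2.0614 × 37.3/276.8901 ≈ -0.278.
|E| < 1, so demand is inelastic at this price.

-0.278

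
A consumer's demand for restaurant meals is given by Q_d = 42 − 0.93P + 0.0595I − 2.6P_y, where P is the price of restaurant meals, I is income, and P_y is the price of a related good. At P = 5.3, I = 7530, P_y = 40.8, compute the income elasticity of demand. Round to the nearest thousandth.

1.182

First evaluate Q_d: 42 − 0.93(5.3) + 0.0595(7530) − 2.6(40.8) = 42 − 4.929 + 448.035 − 106.08 = 379.026.
∂Q_d/∂I = +0.0595, so E_I = 0.0595·(7530/379.026) ≈ 1.182.
E_I > 1: normal good (luxury).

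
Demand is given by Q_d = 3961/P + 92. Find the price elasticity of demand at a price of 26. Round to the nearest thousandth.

-0.623

At P = 26, Q_d = 244.3462.
dQ_d/dP = −3961/P² = −5.8595.
Point elasticity E = (dQ_d/dP)·(P/Q_d) = -5.8595 × 26/244.3462 ≈ -0.623.
|E| < 1, so demand is inelastic at this price.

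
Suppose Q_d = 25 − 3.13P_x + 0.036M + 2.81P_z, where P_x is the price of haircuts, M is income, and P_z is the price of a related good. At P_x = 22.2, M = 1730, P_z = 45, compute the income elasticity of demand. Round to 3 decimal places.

Substituting, Q_d = 25 − 3.13(22.2) + 0.036(1730) + 2.81(45) = 25 − 69.486 + 62.28 + 126.45 = 144.244.
∂Q_d/∂M = +0.036, so E_I = 0.036·(1730/144.244) ≈ 0.432.
E_I ∈ (0,1): normal good (necessity).

0.432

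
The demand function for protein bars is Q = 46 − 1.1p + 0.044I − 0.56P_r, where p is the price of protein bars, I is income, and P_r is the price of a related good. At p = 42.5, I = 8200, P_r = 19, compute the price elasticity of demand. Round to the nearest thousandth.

Substituting, Q = 46 − 1.1(42.5) + 0.044(8200) − 0.56(19) = 46 − 46.75 + 360.8 − 10.64 = 349.41.
∂Q/∂p = −1.1, so E_p = (−1.1)·(42.5/349.41) ≈ -0.134.
|E_p| < 1: demand is inelastic.

-0.134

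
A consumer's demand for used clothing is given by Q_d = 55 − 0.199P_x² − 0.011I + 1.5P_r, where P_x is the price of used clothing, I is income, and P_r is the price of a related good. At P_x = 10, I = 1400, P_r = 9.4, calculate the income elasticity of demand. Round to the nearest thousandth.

Q_d = 55 − 0.199(10)² − 0.011(1400) + 1.5(9.4) = 55 − 19.9 − 15.4 + 14.1 = 33.8.
∂Q_d/∂I = −0.011, so E_I = -0.011·(1400/33.8) ≈ -0.456.
E_I < 0: inferior good.

-0.456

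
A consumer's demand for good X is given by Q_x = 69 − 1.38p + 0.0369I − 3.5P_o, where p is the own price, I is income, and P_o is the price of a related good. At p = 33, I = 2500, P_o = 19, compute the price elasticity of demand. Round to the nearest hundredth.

-0.93

At the given point, Q_x = 69 − 1.38(33) + 0.0369(2500) − 3.5(19) = 69 − 45.54 + 92.25 − 66.5 = 49.21.
∂Q_x/∂p = −1.38, so E_p = (−1.38)·(33/49.21) ≈ -0.93.
|E_p| < 1: demand is inelastic.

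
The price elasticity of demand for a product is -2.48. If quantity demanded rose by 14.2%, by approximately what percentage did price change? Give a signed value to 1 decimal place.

-5.7

%ΔQ ≈ E × %ΔP ⇒ %ΔP = %ΔQ / E = (14.2%)/(-2.48) ≈ -5.7%.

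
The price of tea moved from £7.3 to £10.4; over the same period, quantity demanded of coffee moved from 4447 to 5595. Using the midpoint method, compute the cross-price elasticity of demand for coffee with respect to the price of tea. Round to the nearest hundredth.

%ΔQ_x = (5595 − 4447)/[(4447+5595)/2] = 1148/5021 ≈ 0.2286.
%ΔP_y = (10.4 − 7.3)/[(7.3+10.4)/2] ≈ 0.3503.
E_xy = 0.2286/0.3503 ≈ 0.65.
E_xy > 0, so coffee and tea are substitutes.

0.65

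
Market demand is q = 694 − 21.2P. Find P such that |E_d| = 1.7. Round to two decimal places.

20.61

Set −bP/(a − bP) = −1.7 ⇒ bP = 1.7(a − bP) ⇒ bP(1+1.7) = 1.7·a.
P = 1.7·694/(21.2·2.7) ≈ 20.61.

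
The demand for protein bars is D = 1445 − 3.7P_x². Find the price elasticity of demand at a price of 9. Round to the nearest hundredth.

At P_x = 9, D = 1145.3.
dD/dP_x = −2·3.7·P_x = −66.6.
Point elasticity E = (dD/dP_x)·(P_x/D) = -66.6 × 9/1145.3 ≈ -0.52.
|E| < 1, so demand is inelastic at this price.

-0.52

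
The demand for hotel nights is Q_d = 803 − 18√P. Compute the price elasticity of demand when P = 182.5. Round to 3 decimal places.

-0.217

At P = 182.5, Q_d = 559.8334.
dQ_d/dP = −18/(2√P) = −18/(2·13.5093).
Point elasticity E = (dQ_d/dP)·(P/Q_d) = -0.6662 × 182.5/559.8334 ≈ -0.217.
|E| < 1, so demand is inelastic at this price.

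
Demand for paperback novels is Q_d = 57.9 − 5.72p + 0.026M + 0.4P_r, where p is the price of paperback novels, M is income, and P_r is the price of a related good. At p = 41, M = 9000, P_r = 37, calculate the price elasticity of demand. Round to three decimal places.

At the given point, Q_d = 57.9 − 5.72(41) + 0.026(9000) + 0.4(37) = 57.9 − 234.52 + 234 + 14.8 = 72.18.
∂Q_d/∂p = −5.72, so E_p = (−5.72)·(41/72.18) ≈ -3.249.
|E_p| > 1: demand is elastic.

-3.249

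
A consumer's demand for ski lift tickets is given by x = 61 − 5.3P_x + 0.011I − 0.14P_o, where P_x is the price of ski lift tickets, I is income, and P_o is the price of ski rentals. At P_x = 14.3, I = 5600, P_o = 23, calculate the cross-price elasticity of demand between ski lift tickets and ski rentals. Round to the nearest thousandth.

-0.074

At the given point, x = 61 − 5.3(14.3) + 0.011(5600) − 0.14(23) = 61 − 75.79 + 61.6 − 3.22 = 43.59.
∂x/∂P_o = −0.14, so E_xy = -0.14·(23/43.59) ≈ -0.074.
E_xy < 0: the goods are complements.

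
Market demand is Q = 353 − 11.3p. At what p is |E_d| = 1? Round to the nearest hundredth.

15.62

For linear demand Q = a − bp, E = −bp/(a − bp). |E| = 1 ⇒ bp = a − bp ⇒ p = a/(2b).
p = 353/(2·11.3) ≈ 15.62.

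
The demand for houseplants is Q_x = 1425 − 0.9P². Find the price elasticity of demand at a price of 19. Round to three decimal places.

At P = 19, Q_x = 1100.1.
dQ_x/dP = −2·0.9·P = −34.2.
Point elasticity E = (dQ_x/dP)·(P/Q_x) = -34.2 × 19/1100.1 ≈ -0.591.
|E| < 1, so demand is inelastic at this price.

-0.591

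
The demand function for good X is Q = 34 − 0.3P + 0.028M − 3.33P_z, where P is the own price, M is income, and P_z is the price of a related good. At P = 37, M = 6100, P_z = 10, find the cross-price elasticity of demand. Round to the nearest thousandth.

-0.208

At the given point, Q = 34 − 0.3(37) + 0.028(6100) − 3.33(10) = 34 − 11.1 + 170.8 − 33.3 = 160.4.
∂Q/∂P_z = −3.33, so E_xy = -3.33·(10/160.4) ≈ -0.208.
E_xy < 0: the goods are complements.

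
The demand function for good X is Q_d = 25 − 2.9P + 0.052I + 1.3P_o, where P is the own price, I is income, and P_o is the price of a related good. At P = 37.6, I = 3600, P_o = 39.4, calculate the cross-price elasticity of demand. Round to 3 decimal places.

At the given point, Q_d = 25 − 2.9(37.6) + 0.052(3600) + 1.3(39.4) = 25 − 109.04 + 187.2 + 51.22 = 154.38.
∂Q_d/∂P_o = +1.3, so E_xy = 1.3·(39.4/154.38) ≈ 0.332.
E_xy > 0: the goods are substitutes.

0.332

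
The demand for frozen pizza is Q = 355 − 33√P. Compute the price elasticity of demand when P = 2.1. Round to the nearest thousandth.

At P = 2.1, Q = 307.1785.
dQ/dP = −33/(2√P) = −33/(2·1.4491).
Point elasticity E = (dQ/dP)·(P/Q) = -11.3861 × 2.1/307.1785 ≈ -0.078.
|E| < 1, so demand is inelastic at this price.

-0.078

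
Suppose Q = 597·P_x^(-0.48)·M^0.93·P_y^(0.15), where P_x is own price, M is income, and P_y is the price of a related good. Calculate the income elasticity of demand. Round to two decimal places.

For a Cobb–Douglas (constant-elasticity) form Q = A·M^α·…, the elasticity with respect to M equals the exponent α at every point.
Here the exponent on M is 0.93, so the income elasticity of demand is 0.93.

0.93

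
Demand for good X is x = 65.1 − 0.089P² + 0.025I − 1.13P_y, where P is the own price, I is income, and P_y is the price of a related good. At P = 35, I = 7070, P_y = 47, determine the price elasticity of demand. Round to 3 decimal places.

-2.735

Substituting, x = 65.1 − 0.089(35)² + 0.025(7070) − 1.13(47) = 65.1 − 109.025 + 176.75 − 53.11 = 79.715.
∂x/∂P = −2·0.089·P = -6.23, so E_p = -6.23·(35/79.715) ≈ -2.735.
|E_p| > 1: demand is elastic.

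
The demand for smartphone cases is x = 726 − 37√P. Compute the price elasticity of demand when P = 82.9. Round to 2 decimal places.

At P = 82.9, x = 389.1171.
dx/dP = −37/(2√P) = −37/(2·9.1049).
Point elasticity E = (dx/dP)·(P/x) = -2.0319 × 82.9/389.1171 ≈ -0.43.
|E| < 1, so demand is inelastic at this price.

-0.43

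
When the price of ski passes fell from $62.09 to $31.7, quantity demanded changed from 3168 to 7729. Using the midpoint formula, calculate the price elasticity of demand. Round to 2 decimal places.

%Δq = (7729 − 3168)/[(3168 + 7729)/2] = 4561/5448.5 ≈ 0.8371.
%ΔP = (31.7 − 62.09)/[(62.09 + 31.7)/2] = -30.39/46.895 ≈ -0.6480.
Arc elasticity E = %Δq/%ΔP ≈ 0.8371/-0.6480 ≈ -1.29.
|E| > 1: demand is elastic over this range.

-1.29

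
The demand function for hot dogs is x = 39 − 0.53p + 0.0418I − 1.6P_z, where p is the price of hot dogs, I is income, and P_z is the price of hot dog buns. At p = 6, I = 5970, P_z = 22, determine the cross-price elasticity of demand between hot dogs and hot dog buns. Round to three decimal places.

-0.141

Substituting, x = 39 − 0.53(6) + 0.0418(5970) − 1.6(22) = 39 − 3.18 + 249.546 − 35.2 = 250.166.
∂x/∂P_z = −1.6, so E_xy = -1.6·(22/250.166) ≈ -0.141.
E_xy < 0: the goods are complements.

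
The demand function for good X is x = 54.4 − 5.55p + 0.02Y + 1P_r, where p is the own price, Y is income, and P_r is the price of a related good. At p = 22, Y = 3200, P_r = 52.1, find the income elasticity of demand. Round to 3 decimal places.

1.322

Evaluating quantity at (p, Y, P_r) gives x = 54.4 − 5.55(22) + 0.02(3200) + 1(52.1) = 54.4 − 122.1 + 64 + 52.1 = 48.4.
∂x/∂Y = +0.02, so E_I = 0.02·(3200/48.4) ≈ 1.322.
E_I > 1: normal good (luxury).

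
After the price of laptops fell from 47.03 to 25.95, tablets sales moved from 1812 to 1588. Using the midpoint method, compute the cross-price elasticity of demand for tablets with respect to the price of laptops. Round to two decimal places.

%ΔQ_x = (1588 − 1812)/[(1812+1588)/2] = -224/1700 ≈ -0.1318.
%ΔP_y = (25.95 − 47.03)/[(47.03+25.95)/2] ≈ -0.5777.
E_xy = -0.1318/-0.5777 ≈ 0.23.
E_xy > 0, so tablets and laptops are substitutes.

0.23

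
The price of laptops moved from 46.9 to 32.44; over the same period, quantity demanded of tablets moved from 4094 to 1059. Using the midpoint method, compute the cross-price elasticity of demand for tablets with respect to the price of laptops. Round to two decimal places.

%ΔQ_x = (1059 − 4094)/[(4094+1059)/2] = -3035/2576.5 ≈ -1.1780.
%ΔP_y = (32.44 − 46.9)/[(46.9+32.44)/2] ≈ -0.3645.
E_xy = -1.1780/-0.3645 ≈ 3.23.
E_xy > 0, so tablets and laptops are substitutes.

3.23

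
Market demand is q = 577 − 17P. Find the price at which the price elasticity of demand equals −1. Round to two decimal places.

16.97

For linear demand q = a − bP, E = −bP/(a − bP). |E| = 1 ⇒ bP = a − bP ⇒ P = a/(2b).
P = 577/(2·17) ≈ 16.97.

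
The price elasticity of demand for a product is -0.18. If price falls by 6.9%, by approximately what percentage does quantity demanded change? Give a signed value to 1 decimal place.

1.2

%ΔQ ≈ E × %ΔP = (-0.18) × (-6.9%) ≈ 1.2%.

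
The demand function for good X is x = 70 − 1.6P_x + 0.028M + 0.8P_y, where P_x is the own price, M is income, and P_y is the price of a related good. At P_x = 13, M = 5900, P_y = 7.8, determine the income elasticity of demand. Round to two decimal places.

First evaluate x: 70 − 1.6(13) + 0.028(5900) + 0.8(7.8) = 70 − 20.8 + 165.2 + 6.24 = 220.64.
∂x/∂M = +0.028, so E_I = 0.028·(5900/220.64) ≈ 0.75.
E_I ∈ (0,1): normal good (necessity).

0.75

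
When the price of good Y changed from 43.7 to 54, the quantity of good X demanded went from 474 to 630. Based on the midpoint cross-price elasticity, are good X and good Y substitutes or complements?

substitutes

%ΔQ_x = (630 − 474)/[(474+630)/2] = 156/552 ≈ 0.2826.
%ΔP_y = (54 − 43.7)/[(43.7+54)/2] ≈ 0.2108.
E_xy = 0.2826/0.2108 ≈ 1.340.
E_xy > 0, so the goods are substitutes.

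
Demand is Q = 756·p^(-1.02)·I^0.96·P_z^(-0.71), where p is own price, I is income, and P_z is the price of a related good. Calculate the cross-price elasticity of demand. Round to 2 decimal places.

-0.71

For a Cobb–Douglas (constant-elasticity) form Q = A·P_z^α·…, the elasticity with respect to P_z equals the exponent α at every point.
Here the exponent on P_z is -0.71, so the cross-price elasticity of demand is -0.71.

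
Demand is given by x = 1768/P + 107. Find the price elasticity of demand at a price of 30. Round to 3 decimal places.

-0.355

At P = 30, x = 165.9333.
dx/dP = −1768/P² = −1.9644.
Point elasticity E = (dx/dP)·(P/x) = -1.9644 × 30/165.9333 ≈ -0.355.
|E| < 1, so demand is inelastic at this price.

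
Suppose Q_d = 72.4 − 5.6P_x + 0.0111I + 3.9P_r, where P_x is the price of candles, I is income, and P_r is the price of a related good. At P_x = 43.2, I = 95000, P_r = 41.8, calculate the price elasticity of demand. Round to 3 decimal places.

-0.231

Q_d = 72.4 − 5.6(43.2) + 0.0111(95000) + 3.9(41.8) = 72.4 − 241.92 + 1054.5 + 163.02 = 1048.
∂Q_d/∂P_x = −5.6, so E_p = (−5.6)·(43.2/1048) ≈ -0.231.
|E_p| < 1: demand is inelastic.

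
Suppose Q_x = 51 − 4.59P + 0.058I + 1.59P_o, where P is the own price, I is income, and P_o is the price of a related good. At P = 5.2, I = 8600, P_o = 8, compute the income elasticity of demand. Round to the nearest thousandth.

Evaluating quantity at (P, I, P_o) gives Q_x = 51 − 4.59(5.2) + 0.058(8600) + 1.59(8) = 51 − 23.868 + 498.8 + 12.72 = 538.652.
∂Q_x/∂I = +0.058, so E_I = 0.058·(8600/538.652) ≈ 0.926.
E_I ∈ (0,1): normal good (necessity).

0.926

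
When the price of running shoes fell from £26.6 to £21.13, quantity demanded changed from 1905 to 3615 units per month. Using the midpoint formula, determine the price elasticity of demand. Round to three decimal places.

%ΔQ = (3615 − 1905)/[(1905 + 3615)/2] = 1710/2760 ≈ 0.6196.
%ΔP = (21.13 − 26.6)/[(26.6 + 21.13)/2] = -5.47/23.865 ≈ -0.2292.
Arc elasticity E = %ΔQ/%ΔP ≈ 0.6196/-0.2292 ≈ -2.703.
|E| > 1: demand is elastic over this range.

-2.703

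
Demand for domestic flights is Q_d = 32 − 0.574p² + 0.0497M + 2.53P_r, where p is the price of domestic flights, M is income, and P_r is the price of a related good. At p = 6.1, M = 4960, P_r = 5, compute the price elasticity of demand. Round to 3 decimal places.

Evaluating quantity at (p, M, P_r) gives Q_d = 32 − 0.574(6.1)² + 0.0497(4960) + 2.53(5) = 32 − 21.3585 + 246.512 + 12.65 = 269.8035.
∂Q_d/∂p = −2·0.574·p = -7.0028, so E_p = -7.0028·(6.1/269.8035) ≈ -0.158.
|E_p| < 1: demand is inelastic.

-0.158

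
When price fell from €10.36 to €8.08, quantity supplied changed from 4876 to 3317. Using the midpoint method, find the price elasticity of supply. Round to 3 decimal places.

%Δq = (3317 − 4876)/[(4876 + 3317)/2] = -1559/4096.5 ≈ -0.3806.
%ΔP = (8.08 − 10.36)/[(10.36 + 8.08)/2] = -2.28/9.22 ≈ -0.2473.
Arc elasticity E = %Δq/%ΔP ≈ -0.3806/-0.2473 ≈ 1.539.
|E| > 1: supply is elastic over this range.

1.539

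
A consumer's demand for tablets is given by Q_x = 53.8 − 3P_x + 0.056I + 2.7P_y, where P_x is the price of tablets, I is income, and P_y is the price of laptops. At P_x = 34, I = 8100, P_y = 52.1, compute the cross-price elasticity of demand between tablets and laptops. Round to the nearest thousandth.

At the given point, Q_x = 53.8 − 3(34) + 0.056(8100) + 2.7(52.1) = 53.8 − 102 + 453.6 + 140.67 = 546.07.
∂Q_x/∂P_y = +2.7, so E_xy = 2.7·(52.1/546.07) ≈ 0.258.
E_xy > 0: the goods are substitutes.

0.258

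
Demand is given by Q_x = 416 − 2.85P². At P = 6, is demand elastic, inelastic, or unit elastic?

inelastic

At P = 6, Q_x = 313.4.
dQ_x/dP = −2·2.85·P = −34.2.
Point elasticity E = (dQ_x/dP)·(P/Q_x) = -34.2 × 6/313.4 ≈ -0.655.
|E| ≈ 0.655 < 1, so demand is inelastic.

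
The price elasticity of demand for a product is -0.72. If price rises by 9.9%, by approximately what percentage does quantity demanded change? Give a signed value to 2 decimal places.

%ΔQ ≈ E × %ΔP = (-0.72) × (9.9%) ≈ -7.13%.

-7.13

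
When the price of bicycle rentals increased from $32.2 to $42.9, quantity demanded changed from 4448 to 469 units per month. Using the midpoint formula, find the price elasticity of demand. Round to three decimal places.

-5.680

%ΔQ = (469 − 4448)/[(4448 + 469)/2] = -3979/2458.5 ≈ -1.6185.
%ΔP = (42.9 − 32.2)/[(32.2 + 42.9)/2] = 10.7/37.55 ≈ 0.2850.
Arc elasticity E = %ΔQ/%ΔP ≈ -1.6185/0.2850 ≈ -5.680.
|E| > 1: demand is elastic over this range.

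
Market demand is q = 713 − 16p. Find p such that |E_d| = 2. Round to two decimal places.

Set −bp/(a − bp) = −2 ⇒ bp = 2(a − bp) ⇒ bp(1+2) = 2·a.
p = 2·713/(16·3) ≈ 29.71.

29.71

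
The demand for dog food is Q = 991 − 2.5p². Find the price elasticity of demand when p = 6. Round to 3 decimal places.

At p = 6, Q = 901.
dQ/dp = −2·2.5·p = −30.
Point elasticity E = (dQ/dp)·(p/Q) = -30 × 6/901 ≈ -0.200.
|E| < 1, so demand is inelastic at this price.

-0.200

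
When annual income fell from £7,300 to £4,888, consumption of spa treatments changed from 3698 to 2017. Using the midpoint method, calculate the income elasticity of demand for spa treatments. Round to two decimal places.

%ΔQ = (2017 − 3698)/[(3698+2017)/2] = -1681/2857.5 ≈ -0.5883.
%ΔM = (4,888 − 7,300)/[(7,300+4,888)/2] = -2412/6094 ≈ -0.3958.
E_I = %ΔQ/%ΔM ≈ 1.49.
E_I > 1: normal good (luxury).

1.49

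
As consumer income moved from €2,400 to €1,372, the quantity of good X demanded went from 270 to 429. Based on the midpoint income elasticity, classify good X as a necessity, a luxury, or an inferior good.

inferior

%ΔQ = (429 − 270)/[(270+429)/2] = 159/349.5 ≈ 0.4549.
%ΔM = (1,372 − 2,400)/[(2,400+1,372)/2] = -1028/1886 ≈ -0.5451.
E_I = %ΔQ/%ΔM ≈ -0.835.
E_I < 0: inferior good.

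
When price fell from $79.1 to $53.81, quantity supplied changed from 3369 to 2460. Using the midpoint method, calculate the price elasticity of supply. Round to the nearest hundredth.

0.82

%Δq = (2460 − 3369)/[(3369 + 2460)/2] = -909/2914.5 ≈ -0.3119.
%ΔP = (53.81 − 79.1)/[(79.1 + 53.81)/2] = -25.29/66.455 ≈ -0.3806.
Arc elasticity E = %Δq/%ΔP ≈ -0.3119/-0.3806 ≈ 0.82.
|E| < 1: supply is inelastic over this range.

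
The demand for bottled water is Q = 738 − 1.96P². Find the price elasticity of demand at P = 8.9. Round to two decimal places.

-0.53

At P = 8.9, Q = 582.7484.
dQ/dP = −2·1.96·P = −34.888.
Point elasticity E = (dQ/dP)·(P/Q) = -34.888 × 8.9/582.7484 ≈ -0.53.
|E| < 1, so demand is inelastic at this price.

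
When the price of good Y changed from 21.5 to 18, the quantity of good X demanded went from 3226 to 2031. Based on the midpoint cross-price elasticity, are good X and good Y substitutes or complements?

%ΔQ_x = (2031 − 3226)/[(3226+2031)/2] = -1195/2628.5 ≈ -0.4546.
%ΔP_y = (18 − 21.5)/[(21.5+18)/2] ≈ -0.1772.
E_xy = -0.4546/-0.1772 ≈ 2.565.
E_xy > 0, so the goods are substitutes.

substitutes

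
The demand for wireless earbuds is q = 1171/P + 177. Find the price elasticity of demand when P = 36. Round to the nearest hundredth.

-0.16

At P = 36, q = 209.5278.
dq/dP = −1171/P² = −0.9035.
Point elasticity E = (dq/dP)·(P/q) = -0.9035 × 36/209.5278 ≈ -0.16.
|E| < 1, so demand is inelastic at this price.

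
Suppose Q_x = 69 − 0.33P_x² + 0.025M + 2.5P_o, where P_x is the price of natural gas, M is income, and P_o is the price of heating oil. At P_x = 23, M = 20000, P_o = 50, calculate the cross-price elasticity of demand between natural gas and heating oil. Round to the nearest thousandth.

At the given point, Q_x = 69 − 0.33(23)² + 0.025(20000) + 2.5(50) = 69 − 174.57 + 500 + 125 = 519.43.
∂Q_x/∂P_o = +2.5, so E_xy = 2.5·(50/519.43) ≈ 0.241.
E_xy > 0: the goods are substitutes.

0.241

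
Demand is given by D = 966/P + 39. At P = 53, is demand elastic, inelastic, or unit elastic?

inelastic

At P = 53, D = 57.2264.
dD/dP = −966/P² = −0.3439.
Point elasticity E = (dD/dP)·(P/D) = -0.3439 × 53/57.2264 ≈ -0.318.
|E| ≈ 0.318 < 1, so demand is inelastic.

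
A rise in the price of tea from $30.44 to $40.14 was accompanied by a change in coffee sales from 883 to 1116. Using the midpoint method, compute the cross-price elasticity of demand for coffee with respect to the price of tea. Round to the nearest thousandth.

%ΔQ_x = (1116 − 883)/[(883+1116)/2] = 233/999.5 ≈ 0.2331.
%ΔP_y = (40.14 − 30.44)/[(30.44+40.14)/2] ≈ 0.2749.
E_xy = 0.2331/0.2749 ≈ 0.848.
E_xy > 0, so coffee and tea are substitutes.

0.848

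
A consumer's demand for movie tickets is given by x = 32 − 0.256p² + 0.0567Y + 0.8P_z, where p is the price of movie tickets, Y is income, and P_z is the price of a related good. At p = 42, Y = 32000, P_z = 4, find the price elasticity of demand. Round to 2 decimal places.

-0.65

First evaluate x: 32 − 0.256(42)² + 0.0567(32000) + 0.8(4) = 32 − 451.584 + 1814.4 + 3.2 = 1398.016.
∂x/∂p = −2·0.256·p = -21.504, so E_p = -21.504·(42/1398.016) ≈ -0.65.
|E_p| < 1: demand is inelastic.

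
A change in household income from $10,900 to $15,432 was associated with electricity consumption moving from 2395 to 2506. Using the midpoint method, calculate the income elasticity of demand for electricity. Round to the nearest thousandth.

%ΔQ = (2506 − 2395)/[(2395+2506)/2] = 111/2450.5 ≈ 0.0453.
%ΔI = (15,432 − 10,900)/[(10,900+15,432)/2] = 4532/13166 ≈ 0.3442.
E_I = %ΔQ/%ΔI ≈ 0.132.
E_I ∈ (0,1): normal good (necessity).

0.132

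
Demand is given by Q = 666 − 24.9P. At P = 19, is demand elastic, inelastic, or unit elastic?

At P = 19, Q = 192.9.
dQ/dP = −24.9.
Point elasticity E = (dQ/dP)·(P/Q) = -24.9 × 19/192.9 ≈ -2.453.
|E| ≈ 2.453 > 1, so demand is elastic.

elastic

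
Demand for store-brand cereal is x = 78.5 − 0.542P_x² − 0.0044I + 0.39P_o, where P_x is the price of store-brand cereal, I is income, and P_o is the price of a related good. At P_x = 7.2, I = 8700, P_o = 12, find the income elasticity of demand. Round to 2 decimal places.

-2.28

x = 78.5 − 0.542(7.2)² − 0.0044(8700) + 0.39(12) = 78.5 − 28.0973 − 38.28 + 4.68 = 16.8027.
∂x/∂I = −0.0044, so E_I = -0.0044·(8700/16.8027) ≈ -2.28.
E_I < 0: inferior good.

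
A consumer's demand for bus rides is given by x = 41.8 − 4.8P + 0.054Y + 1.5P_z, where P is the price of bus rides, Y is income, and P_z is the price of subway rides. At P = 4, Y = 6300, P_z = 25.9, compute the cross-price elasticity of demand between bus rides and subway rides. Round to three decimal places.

0.097

First evaluate x: 41.8 − 4.8(4) + 0.054(6300) + 1.5(25.9) = 41.8 − 19.2 + 340.2 + 38.85 = 401.65.
∂x/∂P_z = +1.5, so E_xy = 1.5·(25.9/401.65) ≈ 0.097.
E_xy > 0: the goods are substitutes.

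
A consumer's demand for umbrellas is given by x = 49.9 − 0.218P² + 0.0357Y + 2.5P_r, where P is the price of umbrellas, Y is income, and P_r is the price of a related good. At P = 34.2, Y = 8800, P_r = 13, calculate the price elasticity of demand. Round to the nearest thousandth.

-3.602

x = 49.9 − 0.218(34.2)² + 0.0357(8800) + 2.5(13) = 49.9 − 254.9815 + 314.16 + 32.5 = 141.5785.
∂x/∂P = −2·0.218·P = -14.9112, so E_p = -14.9112·(34.2/141.5785) ≈ -3.602.
|E_p| > 1: demand is elastic.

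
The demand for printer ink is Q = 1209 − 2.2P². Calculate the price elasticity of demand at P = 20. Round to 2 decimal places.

-5.35

At P = 20, Q = 329.
dQ/dP = −2·2.2·P = −88.
Point elasticity E = (dQ/dP)·(P/Q) = -88 × 20/329 ≈ -5.35.
|E| > 1, so demand is elastic at this price.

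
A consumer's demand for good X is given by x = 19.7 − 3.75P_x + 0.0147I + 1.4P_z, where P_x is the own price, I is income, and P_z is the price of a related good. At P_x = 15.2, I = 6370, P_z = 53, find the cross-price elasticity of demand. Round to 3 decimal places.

Evaluating quantity at (P_x, I, P_z) gives x = 19.7 − 3.75(15.2) + 0.0147(6370) + 1.4(53) = 19.7 − 57 + 93.639 + 74.2 = 130.539.
∂x/∂P_z = +1.4, so E_xy = 1.4·(53/130.539) ≈ 0.568.
E_xy > 0: the goods are substitutes.

0.568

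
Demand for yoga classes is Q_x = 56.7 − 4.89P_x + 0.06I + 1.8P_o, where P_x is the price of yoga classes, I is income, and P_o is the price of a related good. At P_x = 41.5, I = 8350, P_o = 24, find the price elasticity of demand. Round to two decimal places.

First evaluate Q_x: 56.7 − 4.89(41.5) + 0.06(8350) + 1.8(24) = 56.7 − 202.935 + 501 + 43.2 = 397.965.
∂Q_x/∂P_x = −4.89, so E_p = (−4.89)·(41.5/397.965) ≈ -0.51.
|E_p| < 1: demand is inelastic.

-0.51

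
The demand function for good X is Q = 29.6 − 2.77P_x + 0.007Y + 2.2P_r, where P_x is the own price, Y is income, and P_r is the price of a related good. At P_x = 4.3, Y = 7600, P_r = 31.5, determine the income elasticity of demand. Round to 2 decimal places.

First evaluate Q: 29.6 − 2.77(4.3) + 0.007(7600) + 2.2(31.5) = 29.6 − 11.911 + 53.2 + 69.3 = 140.189.
∂Q/∂Y = +0.007, so E_I = 0.007·(7600/140.189) ≈ 0.38.
E_I ∈ (0,1): normal good (necessity).

0.38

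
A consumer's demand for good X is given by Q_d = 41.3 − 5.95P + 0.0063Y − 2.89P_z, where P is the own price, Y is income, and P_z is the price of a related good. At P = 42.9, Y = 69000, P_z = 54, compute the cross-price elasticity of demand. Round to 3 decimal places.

Evaluating quantity at (P, Y, P_z) gives Q_d = 41.3 − 5.95(42.9) + 0.0063(69000) − 2.89(54) = 41.3 − 255.255 + 434.7 − 156.06 = 64.685.
∂Q_d/∂P_z = −2.89, so E_xy = -2.89·(54/64.685) ≈ -2.413.
E_xy < 0: the goods are complements.

-2.413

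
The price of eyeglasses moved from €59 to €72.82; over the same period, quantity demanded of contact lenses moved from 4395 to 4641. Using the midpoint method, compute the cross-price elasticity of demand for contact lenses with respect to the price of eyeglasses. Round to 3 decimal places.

%ΔQ_x = (4641 − 4395)/[(4395+4641)/2] = 246/4518 ≈ 0.0544.
%ΔP_y = (72.82 − 59)/[(59+72.82)/2] ≈ 0.2097.
E_xy = 0.0544/0.2097 ≈ 0.260.
E_xy > 0, so contact lenses and eyeglasses are substitutes.

0.260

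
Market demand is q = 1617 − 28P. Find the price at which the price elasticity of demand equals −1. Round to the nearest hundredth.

28.88

For linear demand q = a − bP, E = −bP/(a − bP). |E| = 1 ⇒ bP = a − bP ⇒ P = a/(2b).
P = 1617/(2·28) ≈ 28.88.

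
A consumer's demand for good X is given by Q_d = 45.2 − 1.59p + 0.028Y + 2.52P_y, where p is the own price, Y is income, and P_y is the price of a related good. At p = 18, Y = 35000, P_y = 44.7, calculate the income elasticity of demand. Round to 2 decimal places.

0.88

First evaluate Q_d: 45.2 − 1.59(18) + 0.028(35000) + 2.52(44.7) = 45.2 − 28.62 + 980 + 112.644 = 1109.224.
∂Q_d/∂Y = +0.028, so E_I = 0.028·(35000/1109.224) ≈ 0.88.
E_I ∈ (0,1): normal good (necessity).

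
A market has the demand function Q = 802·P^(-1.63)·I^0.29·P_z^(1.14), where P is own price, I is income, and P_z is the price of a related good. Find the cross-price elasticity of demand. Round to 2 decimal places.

1.14

For a Cobb–Douglas (constant-elasticity) form Q = A·P_z^α·…, the elasticity with respect to P_z equals the exponent α at every point.
Here the exponent on P_z is 1.14, so the cross-price elasticity of demand is 1.14.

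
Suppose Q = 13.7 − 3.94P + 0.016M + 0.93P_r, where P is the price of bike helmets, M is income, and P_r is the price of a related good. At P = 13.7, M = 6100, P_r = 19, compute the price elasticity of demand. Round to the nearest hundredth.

-0.72

At the given point, Q = 13.7 − 3.94(13.7) + 0.016(6100) + 0.93(19) = 13.7 − 53.978 + 97.6 + 17.67 = 74.992.
∂Q/∂P = −3.94, so E_p = (−3.94)·(13.7/74.992) ≈ -0.72.
|E_p| < 1: demand is inelastic.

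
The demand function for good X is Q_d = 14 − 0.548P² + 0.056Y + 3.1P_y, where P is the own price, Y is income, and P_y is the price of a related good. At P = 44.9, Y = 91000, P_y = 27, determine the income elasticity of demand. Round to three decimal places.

1.246

Q_d = 14 − 0.548(44.9)² + 0.056(91000) + 3.1(27) = 14 − 1104.7735 + 5096 + 83.7 = 4088.9265.
∂Q_d/∂Y = +0.056, so E_I = 0.056·(91000/4088.9265) ≈ 1.246.
E_I > 1: normal good (luxury).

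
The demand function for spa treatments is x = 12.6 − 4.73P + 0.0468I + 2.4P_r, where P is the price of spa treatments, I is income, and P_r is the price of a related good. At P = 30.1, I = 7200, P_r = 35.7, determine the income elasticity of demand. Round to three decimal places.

1.151

Evaluating quantity at (P, I, P_r) gives x = 12.6 − 4.73(30.1) + 0.0468(7200) + 2.4(35.7) = 12.6 − 142.373 + 336.96 + 85.68 = 292.867.
∂x/∂I = +0.0468, so E_I = 0.0468·(7200/292.867) ≈ 1.151.
E_I > 1: normal good (luxury).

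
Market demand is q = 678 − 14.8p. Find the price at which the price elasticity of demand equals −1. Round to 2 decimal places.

For linear demand q = a − bp, E = −bp/(a − bp). |E| = 1 ⇒ bp = a − bp ⇒ p = a/(2b).
p = 678/(2·14.8) ≈ 22.91.

22.91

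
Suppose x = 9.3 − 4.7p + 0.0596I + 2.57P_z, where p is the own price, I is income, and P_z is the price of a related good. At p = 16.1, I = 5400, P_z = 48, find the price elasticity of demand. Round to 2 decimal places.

First evaluate x: 9.3 − 4.7(16.1) + 0.0596(5400) + 2.57(48) = 9.3 − 75.67 + 321.84 + 123.36 = 378.83.
∂x/∂p = −4.7, so E_p = (−4.7)·(16.1/378.83) ≈ -0.20.
|E_p| < 1: demand is inelastic.

-0.20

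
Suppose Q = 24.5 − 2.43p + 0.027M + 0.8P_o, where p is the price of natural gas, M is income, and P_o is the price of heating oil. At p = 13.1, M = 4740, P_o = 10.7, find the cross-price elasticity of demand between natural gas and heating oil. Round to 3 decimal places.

At the given point, Q = 24.5 − 2.43(13.1) + 0.027(4740) + 0.8(10.7) = 24.5 − 31.833 + 127.98 + 8.56 = 129.207.
∂Q/∂P_o = +0.8, so E_xy = 0.8·(10.7/129.207) ≈ 0.066.
E_xy > 0: the goods are substitutes.

0.066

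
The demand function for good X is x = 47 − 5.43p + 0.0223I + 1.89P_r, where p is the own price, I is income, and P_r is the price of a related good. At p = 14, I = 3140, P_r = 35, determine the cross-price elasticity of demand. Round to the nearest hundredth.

0.62

At the given point, x = 47 − 5.43(14) + 0.0223(3140) + 1.89(35) = 47 − 76.02 + 70.022 + 66.15 = 107.152.
∂x/∂P_r = +1.89, so E_xy = 1.89·(35/107.152) ≈ 0.62.
E_xy > 0: the goods are substitutes.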